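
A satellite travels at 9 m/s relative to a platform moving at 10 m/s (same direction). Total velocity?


Given: object velocity = 9 m/s, platform velocity = 10 m/s (same direction)
Using classical velocity addition: v_total = v_object + v_platform
v_total = 9 + 10
v_total = 19 m/s

19 m/s


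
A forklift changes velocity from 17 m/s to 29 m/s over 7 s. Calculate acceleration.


Given: initial velocity v0 = 17 m/s, final velocity v = 29 m/s, time t = 7 s
Using a = (v - v0) / t
a = (29 - 17) / 7
a = 12 / 7
a = 12/7 m/s^2

12/7 m/s^2


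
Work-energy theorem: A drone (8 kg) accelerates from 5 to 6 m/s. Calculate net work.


Given: m = 8 kg, v0 = 5 m/s, v = 6 m/s
Using W = (1/2)*m*(v^2 - v0^2)
v^2 = 6^2 = 36
v0^2 = 5^2 = 25
v^2 - v0^2 = 36 - 25 = 11
W = (1/2)*8*11 = 44 J

44 J


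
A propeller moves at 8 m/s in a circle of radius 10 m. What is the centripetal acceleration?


Given: v = 8 m/s, r = 10 m
Using a_c = v^2 / r
a_c = 8^2 / 10
a_c = 64 / 10
a_c = 32/5 m/s^2

32/5 m/s^2


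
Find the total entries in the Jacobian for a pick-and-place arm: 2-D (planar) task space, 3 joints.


Given: task space dimension = 2, joints = 3
Jacobian is a 2 x 3 matrix
Total entries = rows * columns
Total = 2 * 3
Total = 6

6


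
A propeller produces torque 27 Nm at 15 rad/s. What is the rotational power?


Given: tau = 27 Nm, omega = 15 rad/s
Using P = tau * omega
P = 27 * 15
P = 405 W

405 W


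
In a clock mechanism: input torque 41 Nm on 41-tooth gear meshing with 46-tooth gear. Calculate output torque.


Given: N1 = 41, N2 = 46, T1 = 41 Nm
Using T2/T1 = N2/N1
T2 = T1 * N2 / N1
T2 = 41 * 46 / 41
T2 = 1886 / 41
T2 = 46 Nm

46 Nm


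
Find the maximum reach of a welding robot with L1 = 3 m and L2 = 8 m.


Given: L1 = 3 m, L2 = 8 m
For a 2-link planar arm, max reach = L1 + L2 (fully extended)
Max reach = 3 + 8
Max reach = 11 m

11 m


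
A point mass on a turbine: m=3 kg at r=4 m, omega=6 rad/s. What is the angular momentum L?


Given: m = 3 kg, r = 4 m, omega = 6 rad/s
For a point mass: I = m*r^2
I = 3*4^2 = 3*16 = 48
L = I*omega = 48*6
L = 288 kg*m^2/s

288 kg*m^2/s


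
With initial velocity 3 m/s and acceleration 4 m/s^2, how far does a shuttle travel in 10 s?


Given: v0 = 3 m/s, a = 4 m/s^2, t = 10 s
Using s = v0*t + (1/2)*a*t^2
s = 3*10 + (1/2)*4*10^2
s = 30 + (1/2)*400
s = 30 + 200
s = 230

230 m


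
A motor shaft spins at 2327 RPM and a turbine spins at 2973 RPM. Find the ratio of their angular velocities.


Given: RPM_A = 2327, RPM_B = 2973
omega = 2*pi*RPM/60, so omega_A/omega_B = RPM_A / RPM_B
omega_A/omega_B = 2327 / 2973
omega_A/omega_B = 2327/2973

2327/2973


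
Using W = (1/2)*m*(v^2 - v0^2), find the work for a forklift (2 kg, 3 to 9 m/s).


Given: m = 2 kg, v0 = 3 m/s, v = 9 m/s
Using W = (1/2)*m*(v^2 - v0^2)
v^2 = 9^2 = 81
v0^2 = 3^2 = 9
v^2 - v0^2 = 81 - 9 = 72
W = (1/2)*2*72 = 72 J

72 J


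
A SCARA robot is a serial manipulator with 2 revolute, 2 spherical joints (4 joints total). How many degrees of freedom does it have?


Given: serial robot with 2 revolute, 2 spherical joints
DOF contribution per joint type: revolute=1, prismatic=1, spherical=3, fixed=0
DOF = 2*1 + 2*3
DOF = 8

8


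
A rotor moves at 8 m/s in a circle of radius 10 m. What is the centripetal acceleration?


Given: v = 8 m/s, r = 10 m
Using a_c = v^2 / r
a_c = 8^2 / 10
a_c = 64 / 10
a_c = 32/5 m/s^2

32/5 m/s^2


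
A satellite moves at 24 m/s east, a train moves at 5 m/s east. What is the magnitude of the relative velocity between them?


Given: v_A = 24 m/s east, v_B = 5 m/s east
Both move in the same direction; relative speed = |v_A - v_B|
|24 - 5| = |19|
= 19 m/s

19 m/s


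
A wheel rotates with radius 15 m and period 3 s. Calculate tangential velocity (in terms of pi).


Given: radius r = 15 m, period T = 3 s
Using v = 2*pi*r / T
v = 2*pi*15 / 3
v = 30*pi / 3
v = 10*pi m/s

10*pi m/s


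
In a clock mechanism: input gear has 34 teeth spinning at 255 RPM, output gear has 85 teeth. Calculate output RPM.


Given: N1 = 34 teeth, w1 = 255 RPM, N2 = 85 teeth
Using N1*w1 = N2*w2
w2 = N1*w1 / N2
w2 = 34*255 / 85
w2 = 8670 / 85
w2 = 102 RPM

102 RPM


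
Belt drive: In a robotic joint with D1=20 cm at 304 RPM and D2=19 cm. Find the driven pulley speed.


Given: D1 = 20 cm, w1 = 304 RPM, D2 = 19 cm
Using D1*w1 = D2*w2
w2 = D1*w1 / D2
w2 = 20*304 / 19
w2 = 6080 / 19
w2 = 320 RPM

320 RPM


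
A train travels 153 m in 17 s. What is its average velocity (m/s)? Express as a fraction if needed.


Given: distance d = 153 m, time t = 17 s
Using v = d / t
v = 153 / 17
v = 9 m/s

9 m/s


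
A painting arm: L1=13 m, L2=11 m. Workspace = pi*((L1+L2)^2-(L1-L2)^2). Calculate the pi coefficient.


Given: L1 = 13, L2 = 11
(L1+L2)^2 = (24)^2 = 576
(L1-L2)^2 = (2)^2 = 4
Difference = 576 - 4 = 572
This equals 4*L1*L2 = 4*13*11 = 572
Workspace area = 572*pi

572


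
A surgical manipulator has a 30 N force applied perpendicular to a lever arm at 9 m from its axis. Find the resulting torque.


Given: F = 30 N, r = 9 m, angle = 90 deg (perpendicular)
Using tau = F * r * sin(90)
sin(90) = 1
tau = 30 * 9 * 1
tau = 270 Nm

270 Nm


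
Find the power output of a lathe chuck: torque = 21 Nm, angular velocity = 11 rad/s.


Given: tau = 21 Nm, omega = 11 rad/s
Using P = tau * omega
P = 21 * 11
P = 231 W

231 W


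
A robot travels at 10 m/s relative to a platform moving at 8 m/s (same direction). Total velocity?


Given: object velocity = 10 m/s, platform velocity = 8 m/s (same direction)
Using classical velocity addition: v_total = v_object + v_platform
v_total = 10 + 8
v_total = 18 m/s

18 m/s


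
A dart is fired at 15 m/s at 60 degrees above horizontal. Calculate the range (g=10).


Given: v0 = 15 m/s, theta = 60 deg, g = 10 m/s^2
sin(2*60) = sin(120) = sqrt(3)/2
Using R = v0^2 * sin(2*theta) / g
R = 15^2 * (sqrt(3)/2) / 10
R = 225 * sqrt(3) / 20
R = 45/4*sqrt(3) m

45/4*sqrt(3) m


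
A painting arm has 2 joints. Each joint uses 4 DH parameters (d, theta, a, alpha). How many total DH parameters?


Given: 2 joints, 4 DH parameters per joint (d, theta, a, alpha)
Total DH parameters = number_of_joints * 4
Total = 2 * 4
Total = 8

8


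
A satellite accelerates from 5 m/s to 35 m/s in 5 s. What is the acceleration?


Given: initial velocity v0 = 5 m/s, final velocity v = 35 m/s, time t = 5 s
Using a = (v - v0) / t
a = (35 - 5) / 5
a = 30 / 5
a = 6 m/s^2

6 m/s^2


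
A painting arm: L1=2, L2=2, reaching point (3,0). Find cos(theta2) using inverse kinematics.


Given: L1 = 2, L2 = 2, target (x, y) = (3, 0)
Using cos(theta2) = (x^2 + y^2 - L1^2 - L2^2) / (2*L1*L2)
x^2 + y^2 = 3^2 + 0 = 9
L1^2 + L2^2 = 4 + 4 = 8
Numerator = 9 - 8 = 1
Denominator = 2*2*2 = 8
cos(theta2) = 1/8 = 1/8

1/8


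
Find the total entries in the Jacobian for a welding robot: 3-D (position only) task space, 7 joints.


Given: task space dimension = 3, joints = 7
Jacobian is a 3 x 7 matrix
Total entries = rows * columns
Total = 3 * 7
Total = 21

21


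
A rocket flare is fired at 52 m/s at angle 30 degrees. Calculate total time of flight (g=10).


Given: v0 = 52 m/s, theta = 30 deg, g = 10 m/s^2
sin(30) = 1/2
Using T = 2*v0*sin(theta) / g
T = 2*52*1/2 / 10
T = 52 / 10
T = 26/5 s

26/5 s


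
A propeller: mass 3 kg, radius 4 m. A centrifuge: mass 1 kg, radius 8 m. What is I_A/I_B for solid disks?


Given: M1=3 kg, R1=4 m, M2=1 kg, R2=8 m
For a disk: I = (1/2)*M*R^2, so I_A/I_B = (M1*R1^2)/(M2*R2^2)
M1*R1^2 = 3*16 = 48
M2*R2^2 = 1*64 = 64
I_A/I_B = 48/64 = 3/4

3/4


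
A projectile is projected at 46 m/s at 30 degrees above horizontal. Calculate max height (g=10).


Given: v0 = 46 m/s, theta = 30 deg, g = 10 m/s^2
sin^2(30) = 1/4
Using H = v0^2 * sin^2(theta) / (2*g)
H = 46^2 * 1/4 / (2*10)
H = 2116 * 1/4 / 20
H = 529 / 20
H = 529/20 m

529/20 m


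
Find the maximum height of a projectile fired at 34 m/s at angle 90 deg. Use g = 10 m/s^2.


Given: v0 = 34 m/s, theta = 90 deg, g = 10 m/s^2
sin^2(90) = 1
Using H = v0^2 * sin^2(theta) / (2*g)
H = 34^2 * 1 / (2*10)
H = 1156 * 1 / 20
H = 1156 / 20
H = 289/5 m

289/5 m


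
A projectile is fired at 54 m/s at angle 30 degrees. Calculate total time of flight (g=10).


Given: v0 = 54 m/s, theta = 30 deg, g = 10 m/s^2
sin(30) = 1/2
Using T = 2*v0*sin(theta) / g
T = 2*54*1/2 / 10
T = 54 / 10
T = 27/5 s

27/5 s


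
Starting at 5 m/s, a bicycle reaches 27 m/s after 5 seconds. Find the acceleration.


Given: initial velocity v0 = 5 m/s, final velocity v = 27 m/s, time t = 5 s
Using a = (v - v0) / t
a = (27 - 5) / 5
a = 22 / 5
a = 22/5 m/s^2

22/5 m/s^2


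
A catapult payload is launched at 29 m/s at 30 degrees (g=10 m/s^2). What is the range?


Given: v0 = 29 m/s, theta = 30 deg, g = 10 m/s^2
sin(2*30) = sin(60) = sqrt(3)/2
Using R = v0^2 * sin(2*theta) / g
R = 29^2 * (sqrt(3)/2) / 10
R = 841 * sqrt(3) / 20
R = 841/20*sqrt(3) m

841/20*sqrt(3) m


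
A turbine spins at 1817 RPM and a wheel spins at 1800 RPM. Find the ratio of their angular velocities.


Given: RPM_A = 1817, RPM_B = 1800
omega = 2*pi*RPM/60, so omega_A/omega_B = RPM_A / RPM_B
omega_A/omega_B = 1817 / 1800
omega_A/omega_B = 1817/1800

1817/1800


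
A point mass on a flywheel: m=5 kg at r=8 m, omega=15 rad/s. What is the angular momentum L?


Given: m = 5 kg, r = 8 m, omega = 15 rad/s
For a point mass: I = m*r^2
I = 5*8^2 = 5*64 = 320
L = I*omega = 320*15
L = 4800 kg*m^2/s

4800 kg*m^2/s


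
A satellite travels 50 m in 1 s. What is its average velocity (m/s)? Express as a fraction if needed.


Given: distance d = 50 m, time t = 1 s
Using v = d / t
v = 50 / 1
v = 50 m/s

50 m/s


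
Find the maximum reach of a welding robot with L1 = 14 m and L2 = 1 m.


Given: L1 = 14 m, L2 = 1 m
For a 2-link planar arm, max reach = L1 + L2 (fully extended)
Max reach = 14 + 1
Max reach = 15 m

15 m


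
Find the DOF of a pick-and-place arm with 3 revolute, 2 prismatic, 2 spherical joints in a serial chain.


Given: serial robot with 3 revolute, 2 prismatic, 2 spherical joints
DOF contribution per joint type: revolute=1, prismatic=1, spherical=3, fixed=0
DOF = 3*1 + 2*1 + 2*3
DOF = 11

11


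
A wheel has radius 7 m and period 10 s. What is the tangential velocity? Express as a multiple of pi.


Given: radius r = 7 m, period T = 10 s
Using v = 2*pi*r / T
v = 2*pi*7 / 10
v = 14*pi / 10
v = 7/5*pi m/s

7/5*pi m/s


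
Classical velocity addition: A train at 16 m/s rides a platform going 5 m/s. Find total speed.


Given: object velocity = 16 m/s, platform velocity = 5 m/s (same direction)
Using classical velocity addition: v_total = v_object + v_platform
v_total = 16 + 5
v_total = 21 m/s

21 m/s


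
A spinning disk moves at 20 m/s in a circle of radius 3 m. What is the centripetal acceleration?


Given: v = 20 m/s, r = 3 m
Using a_c = v^2 / r
a_c = 20^2 / 3
a_c = 400 / 3
a_c = 400/3 m/s^2

400/3 m/s^2


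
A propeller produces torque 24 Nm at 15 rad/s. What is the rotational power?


Given: tau = 24 Nm, omega = 15 rad/s
Using P = tau * omega
P = 24 * 15
P = 360 W

360 W


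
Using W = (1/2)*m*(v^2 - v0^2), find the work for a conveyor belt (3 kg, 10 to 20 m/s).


Given: m = 3 kg, v0 = 10 m/s, v = 20 m/s
Using W = (1/2)*m*(v^2 - v0^2)
v^2 = 20^2 = 400
v0^2 = 10^2 = 100
v^2 - v0^2 = 400 - 100 = 300
W = (1/2)*3*300 = 450 J

450 J


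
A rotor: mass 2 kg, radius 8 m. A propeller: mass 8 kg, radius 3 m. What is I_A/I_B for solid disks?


Given: M1=2 kg, R1=8 m, M2=8 kg, R2=3 m
For a disk: I = (1/2)*M*R^2, so I_A/I_B = (M1*R1^2)/(M2*R2^2)
M1*R1^2 = 2*64 = 128
M2*R2^2 = 8*9 = 72
I_A/I_B = 128/72 = 16/9

16/9


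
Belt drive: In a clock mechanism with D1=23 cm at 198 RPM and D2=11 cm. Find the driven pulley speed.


Given: D1 = 23 cm, w1 = 198 RPM, D2 = 11 cm
Using D1*w1 = D2*w2
w2 = D1*w1 / D2
w2 = 23*198 / 11
w2 = 4554 / 11
w2 = 414 RPM

414 RPM


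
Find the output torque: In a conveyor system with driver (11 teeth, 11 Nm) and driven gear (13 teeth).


Given: N1 = 11, N2 = 13, T1 = 11 Nm
Using T2/T1 = N2/N1
T2 = T1 * N2 / N1
T2 = 11 * 13 / 11
T2 = 143 / 11
T2 = 13 Nm

13 Nm


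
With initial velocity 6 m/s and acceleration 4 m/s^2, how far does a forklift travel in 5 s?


Given: v0 = 6 m/s, a = 4 m/s^2, t = 5 s
Using s = v0*t + (1/2)*a*t^2
s = 6*5 + (1/2)*4*5^2
s = 30 + (1/2)*100
s = 30 + 50
s = 80

80 m


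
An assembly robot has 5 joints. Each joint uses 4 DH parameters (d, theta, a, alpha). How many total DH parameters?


Given: 5 joints, 4 DH parameters per joint (d, theta, a, alpha)
Total DH parameters = number_of_joints * 4
Total = 5 * 4
Total = 20

20


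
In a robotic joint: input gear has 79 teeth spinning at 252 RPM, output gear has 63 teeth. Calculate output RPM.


Given: N1 = 79 teeth, w1 = 252 RPM, N2 = 63 teeth
Using N1*w1 = N2*w2
w2 = N1*w1 / N2
w2 = 79*252 / 63
w2 = 19908 / 63
w2 = 316 RPM

316 RPM


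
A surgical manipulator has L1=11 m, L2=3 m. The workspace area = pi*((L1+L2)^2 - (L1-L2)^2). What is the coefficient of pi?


Given: L1 = 11, L2 = 3
(L1+L2)^2 = (14)^2 = 196
(L1-L2)^2 = (8)^2 = 64
Difference = 196 - 64 = 132
This equals 4*L1*L2 = 4*11*3 = 132
Workspace area = 132*pi

132


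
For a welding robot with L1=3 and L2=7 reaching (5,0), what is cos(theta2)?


Given: L1 = 3, L2 = 7, target (x, y) = (5, 0)
Using cos(theta2) = (x^2 + y^2 - L1^2 - L2^2) / (2*L1*L2)
x^2 + y^2 = 5^2 + 0 = 25
L1^2 + L2^2 = 9 + 49 = 58
Numerator = 25 - 58 = -33
Denominator = 2*3*7 = 42
cos(theta2) = -33/42 = -11/14

-11/14


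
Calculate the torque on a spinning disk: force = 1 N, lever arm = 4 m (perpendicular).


Given: F = 1 N, r = 4 m, angle = 90 deg (perpendicular)
Using tau = F * r * sin(90)
sin(90) = 1
tau = 1 * 4 * 1
tau = 4 Nm

4 Nm


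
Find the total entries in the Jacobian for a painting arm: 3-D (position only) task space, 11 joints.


Given: task space dimension = 3, joints = 11
Jacobian is a 3 x 11 matrix
Total entries = rows * columns
Total = 3 * 11
Total = 33

33


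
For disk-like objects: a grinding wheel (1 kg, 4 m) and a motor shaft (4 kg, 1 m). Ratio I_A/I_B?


Given: M1=1 kg, R1=4 m, M2=4 kg, R2=1 m
For a disk: I = (1/2)*M*R^2, so I_A/I_B = (M1*R1^2)/(M2*R2^2)
M1*R1^2 = 1*16 = 16
M2*R2^2 = 4*1 = 4
I_A/I_B = 16/4 = 4

4


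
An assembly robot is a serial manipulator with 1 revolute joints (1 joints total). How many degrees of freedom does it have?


Given: serial robot with 1 revolute joints
DOF contribution per joint type: revolute=1, prismatic=1, spherical=3, fixed=0
DOF = 1*1
DOF = 1

1


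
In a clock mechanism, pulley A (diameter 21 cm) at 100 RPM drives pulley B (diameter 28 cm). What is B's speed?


Given: D1 = 21 cm, w1 = 100 RPM, D2 = 28 cm
Using D1*w1 = D2*w2
w2 = D1*w1 / D2
w2 = 21*100 / 28
w2 = 2100 / 28
w2 = 75 RPM

75 RPM


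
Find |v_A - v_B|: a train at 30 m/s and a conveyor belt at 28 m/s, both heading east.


Given: v_A = 30 m/s east, v_B = 28 m/s east
Both move in the same direction; relative speed = |v_A - v_B|
|30 - 28| = |2|
= 2 m/s

2 m/s


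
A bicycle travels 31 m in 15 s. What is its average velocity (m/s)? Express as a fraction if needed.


Given: distance d = 31 m, time t = 15 s
Using v = d / t
v = 31 / 15
v = 31/15 m/s

31/15 m/s


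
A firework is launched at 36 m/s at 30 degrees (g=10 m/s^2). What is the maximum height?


Given: v0 = 36 m/s, theta = 30 deg, g = 10 m/s^2
sin^2(30) = 1/4
Using H = v0^2 * sin^2(theta) / (2*g)
H = 36^2 * 1/4 / (2*10)
H = 1296 * 1/4 / 20
H = 324 / 20
H = 81/5 m

81/5 m


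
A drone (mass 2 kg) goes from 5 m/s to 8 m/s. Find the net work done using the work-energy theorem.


Given: m = 2 kg, v0 = 5 m/s, v = 8 m/s
Using W = (1/2)*m*(v^2 - v0^2)
v^2 = 8^2 = 64
v0^2 = 5^2 = 25
v^2 - v0^2 = 64 - 25 = 39
W = (1/2)*2*39 = 39 J

39 J


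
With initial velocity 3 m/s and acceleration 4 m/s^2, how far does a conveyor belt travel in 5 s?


Given: v0 = 3 m/s, a = 4 m/s^2, t = 5 s
Using s = v0*t + (1/2)*a*t^2
s = 3*5 + (1/2)*4*5^2
s = 15 + (1/2)*100
s = 15 + 50
s = 65

65 m


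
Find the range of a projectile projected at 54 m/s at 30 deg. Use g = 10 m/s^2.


Given: v0 = 54 m/s, theta = 30 deg, g = 10 m/s^2
sin(2*30) = sin(60) = sqrt(3)/2
Using R = v0^2 * sin(2*theta) / g
R = 54^2 * (sqrt(3)/2) / 10
R = 2916 * sqrt(3) / 20
R = 729/5*sqrt(3) m

729/5*sqrt(3) m


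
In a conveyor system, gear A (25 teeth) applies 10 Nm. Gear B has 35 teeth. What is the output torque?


Given: N1 = 25, N2 = 35, T1 = 10 Nm
Using T2/T1 = N2/N1
T2 = T1 * N2 / N1
T2 = 10 * 35 / 25
T2 = 350 / 25
T2 = 14 Nm

14 Nm


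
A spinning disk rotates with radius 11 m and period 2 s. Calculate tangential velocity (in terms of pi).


Given: radius r = 11 m, period T = 2 s
Using v = 2*pi*r / T
v = 2*pi*11 / 2
v = 22*pi / 2
v = 11*pi m/s

11*pi m/s


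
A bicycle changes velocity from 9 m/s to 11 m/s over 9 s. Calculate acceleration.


Given: initial velocity v0 = 9 m/s, final velocity v = 11 m/s, time t = 9 s
Using a = (v - v0) / t
a = (11 - 9) / 9
a = 2 / 9
a = 2/9 m/s^2

2/9 m/s^2


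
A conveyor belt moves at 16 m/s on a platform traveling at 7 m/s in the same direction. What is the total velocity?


Given: object velocity = 16 m/s, platform velocity = 7 m/s (same direction)
Using classical velocity addition: v_total = v_object + v_platform
v_total = 16 + 7
v_total = 23 m/s

23 m/s


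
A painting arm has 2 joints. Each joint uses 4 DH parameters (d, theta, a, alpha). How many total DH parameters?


Given: 2 joints, 4 DH parameters per joint (d, theta, a, alpha)
Total DH parameters = number_of_joints * 4
Total = 2 * 4
Total = 8

8


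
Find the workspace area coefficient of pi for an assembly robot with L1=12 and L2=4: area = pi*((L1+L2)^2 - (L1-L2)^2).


Given: L1 = 12, L2 = 4
(L1+L2)^2 = (16)^2 = 256
(L1-L2)^2 = (8)^2 = 64
Difference = 256 - 64 = 192
This equals 4*L1*L2 = 4*12*4 = 192
Workspace area = 192*pi

192


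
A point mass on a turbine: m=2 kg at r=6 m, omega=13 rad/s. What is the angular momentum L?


Given: m = 2 kg, r = 6 m, omega = 13 rad/s
For a point mass: I = m*r^2
I = 2*6^2 = 2*36 = 72
L = I*omega = 72*13
L = 936 kg*m^2/s

936 kg*m^2/s


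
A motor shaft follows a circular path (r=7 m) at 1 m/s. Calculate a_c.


Given: v = 1 m/s, r = 7 m
Using a_c = v^2 / r
a_c = 1^2 / 7
a_c = 1 / 7
a_c = 1/7 m/s^2

1/7 m/s^2


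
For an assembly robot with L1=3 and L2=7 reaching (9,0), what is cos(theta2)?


Given: L1 = 3, L2 = 7, target (x, y) = (9, 0)
Using cos(theta2) = (x^2 + y^2 - L1^2 - L2^2) / (2*L1*L2)
x^2 + y^2 = 9^2 + 0 = 81
L1^2 + L2^2 = 9 + 49 = 58
Numerator = 81 - 58 = 23
Denominator = 2*3*7 = 42
cos(theta2) = 23/42 = 23/42

23/42


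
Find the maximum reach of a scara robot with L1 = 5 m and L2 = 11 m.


Given: L1 = 5 m, L2 = 11 m
For a 2-link planar arm, max reach = L1 + L2 (fully extended)
Max reach = 5 + 11
Max reach = 16 m

16 m


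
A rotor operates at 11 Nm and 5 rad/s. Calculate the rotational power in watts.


Given: tau = 11 Nm, omega = 5 rad/s
Using P = tau * omega
P = 11 * 5
P = 55 W

55 W


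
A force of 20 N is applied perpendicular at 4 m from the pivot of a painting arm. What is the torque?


Given: F = 20 N, r = 4 m, angle = 90 deg (perpendicular)
Using tau = F * r * sin(90)
sin(90) = 1
tau = 20 * 4 * 1
tau = 80 Nm

80 Nm


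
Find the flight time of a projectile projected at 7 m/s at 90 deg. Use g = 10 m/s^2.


Given: v0 = 7 m/s, theta = 90 deg, g = 10 m/s^2
sin(90) = 1
Using T = 2*v0*sin(theta) / g
T = 2*7*1 / 10
T = 14 / 10
T = 7/5 s

7/5 s


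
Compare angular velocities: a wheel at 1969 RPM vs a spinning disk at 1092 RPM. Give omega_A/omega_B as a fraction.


Given: RPM_A = 1969, RPM_B = 1092
omega = 2*pi*RPM/60, so omega_A/omega_B = RPM_A / RPM_B
omega_A/omega_B = 1969 / 1092
omega_A/omega_B = 1969/1092

1969/1092


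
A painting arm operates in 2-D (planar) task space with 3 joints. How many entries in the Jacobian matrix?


Given: task space dimension = 2, joints = 3
Jacobian is a 2 x 3 matrix
Total entries = rows * columns
Total = 2 * 3
Total = 6

6


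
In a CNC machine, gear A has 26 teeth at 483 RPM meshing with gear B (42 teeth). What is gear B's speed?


Given: N1 = 26 teeth, w1 = 483 RPM, N2 = 42 teeth
Using N1*w1 = N2*w2
w2 = N1*w1 / N2
w2 = 26*483 / 42
w2 = 12558 / 42
w2 = 299 RPM

299 RPM


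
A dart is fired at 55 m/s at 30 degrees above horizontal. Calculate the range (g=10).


Given: v0 = 55 m/s, theta = 30 deg, g = 10 m/s^2
sin(2*30) = sin(60) = sqrt(3)/2
Using R = v0^2 * sin(2*theta) / g
R = 55^2 * (sqrt(3)/2) / 10
R = 3025 * sqrt(3) / 20
R = 605/4*sqrt(3) m

605/4*sqrt(3) m


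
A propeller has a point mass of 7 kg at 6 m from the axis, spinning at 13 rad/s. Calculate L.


Given: m = 7 kg, r = 6 m, omega = 13 rad/s
For a point mass: I = m*r^2
I = 7*6^2 = 7*36 = 252
L = I*omega = 252*13
L = 3276 kg*m^2/s

3276 kg*m^2/s


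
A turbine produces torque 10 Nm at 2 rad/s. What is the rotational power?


Given: tau = 10 Nm, omega = 2 rad/s
Using P = tau * omega
P = 10 * 2
P = 20 W

20 W


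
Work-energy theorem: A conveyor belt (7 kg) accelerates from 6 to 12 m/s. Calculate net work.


Given: m = 7 kg, v0 = 6 m/s, v = 12 m/s
Using W = (1/2)*m*(v^2 - v0^2)
v^2 = 12^2 = 144
v0^2 = 6^2 = 36
v^2 - v0^2 = 144 - 36 = 108
W = (1/2)*7*108 = 378 J

378 J


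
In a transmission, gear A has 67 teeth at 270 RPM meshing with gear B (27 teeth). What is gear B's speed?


Given: N1 = 67 teeth, w1 = 270 RPM, N2 = 27 teeth
Using N1*w1 = N2*w2
w2 = N1*w1 / N2
w2 = 67*270 / 27
w2 = 18090 / 27
w2 = 670 RPM

670 RPM


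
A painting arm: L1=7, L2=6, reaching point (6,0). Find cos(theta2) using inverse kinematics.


Given: L1 = 7, L2 = 6, target (x, y) = (6, 0)
Using cos(theta2) = (x^2 + y^2 - L1^2 - L2^2) / (2*L1*L2)
x^2 + y^2 = 6^2 + 0 = 36
L1^2 + L2^2 = 49 + 36 = 85
Numerator = 36 - 85 = -49
Denominator = 2*7*6 = 84
cos(theta2) = -49/84 = -7/12

-7/12


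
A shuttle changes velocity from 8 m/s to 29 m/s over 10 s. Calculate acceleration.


Given: initial velocity v0 = 8 m/s, final velocity v = 29 m/s, time t = 10 s
Using a = (v - v0) / t
a = (29 - 8) / 10
a = 21 / 10
a = 21/10 m/s^2

21/10 m/s^2


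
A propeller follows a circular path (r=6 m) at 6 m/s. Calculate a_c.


Given: v = 6 m/s, r = 6 m
Using a_c = v^2 / r
a_c = 6^2 / 6
a_c = 36 / 6
a_c = 6 m/s^2

6 m/s^2


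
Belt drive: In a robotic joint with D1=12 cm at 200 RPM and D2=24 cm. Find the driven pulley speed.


Given: D1 = 12 cm, w1 = 200 RPM, D2 = 24 cm
Using D1*w1 = D2*w2
w2 = D1*w1 / D2
w2 = 12*200 / 24
w2 = 2400 / 24
w2 = 100 RPM

100 RPM


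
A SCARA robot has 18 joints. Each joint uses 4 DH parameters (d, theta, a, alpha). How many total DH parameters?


Given: 18 joints, 4 DH parameters per joint (d, theta, a, alpha)
Total DH parameters = number_of_joints * 4
Total = 18 * 4
Total = 72

72


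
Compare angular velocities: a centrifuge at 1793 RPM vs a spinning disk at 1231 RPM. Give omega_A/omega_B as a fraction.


Given: RPM_A = 1793, RPM_B = 1231
omega = 2*pi*RPM/60, so omega_A/omega_B = RPM_A / RPM_B
omega_A/omega_B = 1793 / 1231
omega_A/omega_B = 1793/1231

1793/1231


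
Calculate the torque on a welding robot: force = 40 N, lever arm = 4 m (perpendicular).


Given: F = 40 N, r = 4 m, angle = 90 deg (perpendicular)
Using tau = F * r * sin(90)
sin(90) = 1
tau = 40 * 4 * 1
tau = 160 Nm

160 Nm


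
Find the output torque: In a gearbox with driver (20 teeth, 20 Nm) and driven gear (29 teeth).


Given: N1 = 20, N2 = 29, T1 = 20 Nm
Using T2/T1 = N2/N1
T2 = T1 * N2 / N1
T2 = 20 * 29 / 20
T2 = 580 / 20
T2 = 29 Nm

29 Nm


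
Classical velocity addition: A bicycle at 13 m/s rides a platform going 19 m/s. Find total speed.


Given: object velocity = 13 m/s, platform velocity = 19 m/s (same direction)
Using classical velocity addition: v_total = v_object + v_platform
v_total = 13 + 19
v_total = 32 m/s

32 m/s


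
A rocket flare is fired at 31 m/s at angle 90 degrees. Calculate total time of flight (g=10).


Given: v0 = 31 m/s, theta = 90 deg, g = 10 m/s^2
sin(90) = 1
Using T = 2*v0*sin(theta) / g
T = 2*31*1 / 10
T = 62 / 10
T = 31/5 s

31/5 s


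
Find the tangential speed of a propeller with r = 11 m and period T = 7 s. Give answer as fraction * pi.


Given: radius r = 11 m, period T = 7 s
Using v = 2*pi*r / T
v = 2*pi*11 / 7
v = 22*pi / 7
v = 22/7*pi m/s

22/7*pi m/s


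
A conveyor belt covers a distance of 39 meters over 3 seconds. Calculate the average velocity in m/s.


Given: distance d = 39 m, time t = 3 s
Using v = d / t
v = 39 / 3
v = 13 m/s

13 m/s


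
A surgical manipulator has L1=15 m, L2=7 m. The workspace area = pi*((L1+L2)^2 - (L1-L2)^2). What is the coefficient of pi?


Given: L1 = 15, L2 = 7
(L1+L2)^2 = (22)^2 = 484
(L1-L2)^2 = (8)^2 = 64
Difference = 484 - 64 = 420
This equals 4*L1*L2 = 4*15*7 = 420
Workspace area = 420*pi

420


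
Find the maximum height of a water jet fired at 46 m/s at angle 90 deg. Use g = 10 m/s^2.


Given: v0 = 46 m/s, theta = 90 deg, g = 10 m/s^2
sin^2(90) = 1
Using H = v0^2 * sin^2(theta) / (2*g)
H = 46^2 * 1 / (2*10)
H = 2116 * 1 / 20
H = 2116 / 20
H = 529/5 m

529/5 m


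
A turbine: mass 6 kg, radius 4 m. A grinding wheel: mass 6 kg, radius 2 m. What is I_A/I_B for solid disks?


Given: M1=6 kg, R1=4 m, M2=6 kg, R2=2 m
For a disk: I = (1/2)*M*R^2, so I_A/I_B = (M1*R1^2)/(M2*R2^2)
M1*R1^2 = 6*16 = 96
M2*R2^2 = 6*4 = 24
I_A/I_B = 96/24 = 4

4


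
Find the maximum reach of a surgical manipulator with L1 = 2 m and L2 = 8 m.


Given: L1 = 2 m, L2 = 8 m
For a 2-link planar arm, max reach = L1 + L2 (fully extended)
Max reach = 2 + 8
Max reach = 10 m

10 m


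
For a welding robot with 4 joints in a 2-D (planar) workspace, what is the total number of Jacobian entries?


Given: task space dimension = 2, joints = 4
Jacobian is a 2 x 4 matrix
Total entries = rows * columns
Total = 2 * 4
Total = 8

8


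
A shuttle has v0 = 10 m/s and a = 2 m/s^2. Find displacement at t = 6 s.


Given: v0 = 10 m/s, a = 2 m/s^2, t = 6 s
Using s = v0*t + (1/2)*a*t^2
s = 10*6 + (1/2)*2*6^2
s = 60 + (1/2)*72
s = 60 + 36
s = 96

96 m


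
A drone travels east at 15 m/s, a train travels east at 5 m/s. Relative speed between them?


Given: v_A = 15 m/s east, v_B = 5 m/s east
Both move in the same direction; relative speed = |v_A - v_B|
|15 - 5| = |10|
= 10 m/s

10 m/s


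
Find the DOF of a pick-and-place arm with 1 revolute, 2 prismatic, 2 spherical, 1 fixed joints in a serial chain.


Given: serial robot with 1 revolute, 2 prismatic, 2 spherical, 1 fixed joints
DOF contribution per joint type: revolute=1, prismatic=1, spherical=3, fixed=0
DOF = 1*1 + 2*1 + 2*3 + 1*0
DOF = 9

9


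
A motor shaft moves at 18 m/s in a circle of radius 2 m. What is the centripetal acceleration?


Given: v = 18 m/s, r = 2 m
Using a_c = v^2 / r
a_c = 18^2 / 2
a_c = 324 / 2
a_c = 162 m/s^2

162 m/s^2


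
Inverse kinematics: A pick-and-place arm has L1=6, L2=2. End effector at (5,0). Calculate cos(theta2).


Given: L1 = 6, L2 = 2, target (x, y) = (5, 0)
Using cos(theta2) = (x^2 + y^2 - L1^2 - L2^2) / (2*L1*L2)
x^2 + y^2 = 5^2 + 0 = 25
L1^2 + L2^2 = 36 + 4 = 40
Numerator = 25 - 40 = -15
Denominator = 2*6*2 = 24
cos(theta2) = -15/24 = -5/8

-5/8


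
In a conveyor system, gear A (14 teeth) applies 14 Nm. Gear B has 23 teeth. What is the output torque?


Given: N1 = 14, N2 = 23, T1 = 14 Nm
Using T2/T1 = N2/N1
T2 = T1 * N2 / N1
T2 = 14 * 23 / 14
T2 = 322 / 14
T2 = 23 Nm

23 Nm


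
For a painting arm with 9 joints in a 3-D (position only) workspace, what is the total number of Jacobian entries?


Given: task space dimension = 3, joints = 9
Jacobian is a 3 x 9 matrix
Total entries = rows * columns
Total = 3 * 9
Total = 27

27


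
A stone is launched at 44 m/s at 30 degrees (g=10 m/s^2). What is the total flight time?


Given: v0 = 44 m/s, theta = 30 deg, g = 10 m/s^2
sin(30) = 1/2
Using T = 2*v0*sin(theta) / g
T = 2*44*1/2 / 10
T = 44 / 10
T = 22/5 s

22/5 s


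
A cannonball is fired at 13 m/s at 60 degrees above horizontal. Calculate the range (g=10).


Given: v0 = 13 m/s, theta = 60 deg, g = 10 m/s^2
sin(2*60) = sin(120) = sqrt(3)/2
Using R = v0^2 * sin(2*theta) / g
R = 13^2 * (sqrt(3)/2) / 10
R = 169 * sqrt(3) / 20
R = 169/20*sqrt(3) m

169/20*sqrt(3) m


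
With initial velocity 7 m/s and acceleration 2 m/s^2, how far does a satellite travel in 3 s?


Given: v0 = 7 m/s, a = 2 m/s^2, t = 3 s
Using s = v0*t + (1/2)*a*t^2
s = 7*3 + (1/2)*2*3^2
s = 21 + (1/2)*18
s = 21 + 9
s = 30

30 m


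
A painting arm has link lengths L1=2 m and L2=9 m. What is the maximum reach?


Given: L1 = 2 m, L2 = 9 m
For a 2-link planar arm, max reach = L1 + L2 (fully extended)
Max reach = 2 + 9
Max reach = 11 m

11 m


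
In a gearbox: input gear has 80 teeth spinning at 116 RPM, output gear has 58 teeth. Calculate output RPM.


Given: N1 = 80 teeth, w1 = 116 RPM, N2 = 58 teeth
Using N1*w1 = N2*w2
w2 = N1*w1 / N2
w2 = 80*116 / 58
w2 = 9280 / 58
w2 = 160 RPM

160 RPM


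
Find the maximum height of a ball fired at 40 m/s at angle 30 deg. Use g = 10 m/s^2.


Given: v0 = 40 m/s, theta = 30 deg, g = 10 m/s^2
sin^2(30) = 1/4
Using H = v0^2 * sin^2(theta) / (2*g)
H = 40^2 * 1/4 / (2*10)
H = 1600 * 1/4 / 20
H = 400 / 20
H = 20 m

20 m


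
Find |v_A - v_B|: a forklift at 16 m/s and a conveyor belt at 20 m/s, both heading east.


Given: v_A = 16 m/s east, v_B = 20 m/s east
Both move in the same direction; relative speed = |v_A - v_B|
|16 - 20| = |-4|
= 4 m/s

4 m/s


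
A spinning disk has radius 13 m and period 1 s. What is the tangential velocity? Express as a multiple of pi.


Given: radius r = 13 m, period T = 1 s
Using v = 2*pi*r / T
v = 2*pi*13 / 1
v = 26*pi / 1
v = 26*pi m/s

26*pi m/s


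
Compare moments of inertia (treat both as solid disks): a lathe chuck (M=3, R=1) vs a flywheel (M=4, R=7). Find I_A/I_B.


Given: M1=3 kg, R1=1 m, M2=4 kg, R2=7 m
For a disk: I = (1/2)*M*R^2, so I_A/I_B = (M1*R1^2)/(M2*R2^2)
M1*R1^2 = 3*1 = 3
M2*R2^2 = 4*49 = 196
I_A/I_B = 3/196 = 3/196

3/196


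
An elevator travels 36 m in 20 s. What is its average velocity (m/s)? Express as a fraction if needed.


Given: distance d = 36 m, time t = 20 s
Using v = d / t
v = 36 / 20
v = 9/5 m/s

9/5 m/s


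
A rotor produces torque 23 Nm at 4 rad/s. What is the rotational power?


Given: tau = 23 Nm, omega = 4 rad/s
Using P = tau * omega
P = 23 * 4
P = 92 W

92 W


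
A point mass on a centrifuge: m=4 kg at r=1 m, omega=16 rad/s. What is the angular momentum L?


Given: m = 4 kg, r = 1 m, omega = 16 rad/s
For a point mass: I = m*r^2
I = 4*1^2 = 4*1 = 4
L = I*omega = 4*16
L = 64 kg*m^2/s

64 kg*m^2/s


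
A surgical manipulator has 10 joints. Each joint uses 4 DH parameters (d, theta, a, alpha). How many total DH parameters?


Given: 10 joints, 4 DH parameters per joint (d, theta, a, alpha)
Total DH parameters = number_of_joints * 4
Total = 10 * 4
Total = 40

40


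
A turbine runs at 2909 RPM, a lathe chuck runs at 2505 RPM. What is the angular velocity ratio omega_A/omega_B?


Given: RPM_A = 2909, RPM_B = 2505
omega = 2*pi*RPM/60, so omega_A/omega_B = RPM_A / RPM_B
omega_A/omega_B = 2909 / 2505
omega_A/omega_B = 2909/2505

2909/2505


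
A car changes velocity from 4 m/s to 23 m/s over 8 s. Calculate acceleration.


Given: initial velocity v0 = 4 m/s, final velocity v = 23 m/s, time t = 8 s
Using a = (v - v0) / t
a = (23 - 4) / 8
a = 19 / 8
a = 19/8 m/s^2

19/8 m/s^2


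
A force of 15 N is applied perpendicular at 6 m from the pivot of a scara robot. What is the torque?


Given: F = 15 N, r = 6 m, angle = 90 deg (perpendicular)
Using tau = F * r * sin(90)
sin(90) = 1
tau = 15 * 6 * 1
tau = 90 Nm

90 Nm


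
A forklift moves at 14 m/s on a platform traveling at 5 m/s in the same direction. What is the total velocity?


Given: object velocity = 14 m/s, platform velocity = 5 m/s (same direction)
Using classical velocity addition: v_total = v_object + v_platform
v_total = 14 + 5
v_total = 19 m/s

19 m/s


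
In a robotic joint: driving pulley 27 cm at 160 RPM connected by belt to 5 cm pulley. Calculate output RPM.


Given: D1 = 27 cm, w1 = 160 RPM, D2 = 5 cm
Using D1*w1 = D2*w2
w2 = D1*w1 / D2
w2 = 27*160 / 5
w2 = 4320 / 5
w2 = 864 RPM

864 RPM


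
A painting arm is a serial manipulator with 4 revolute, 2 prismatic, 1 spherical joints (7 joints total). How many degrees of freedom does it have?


Given: serial robot with 4 revolute, 2 prismatic, 1 spherical joints
DOF contribution per joint type: revolute=1, prismatic=1, spherical=3, fixed=0
DOF = 4*1 + 2*1 + 1*3
DOF = 9

9


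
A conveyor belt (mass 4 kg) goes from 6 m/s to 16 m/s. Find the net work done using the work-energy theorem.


Given: m = 4 kg, v0 = 6 m/s, v = 16 m/s
Using W = (1/2)*m*(v^2 - v0^2)
v^2 = 16^2 = 256
v0^2 = 6^2 = 36
v^2 - v0^2 = 256 - 36 = 220
W = (1/2)*4*220 = 440 J

440 J


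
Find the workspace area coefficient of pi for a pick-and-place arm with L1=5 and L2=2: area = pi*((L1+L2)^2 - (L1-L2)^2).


Given: L1 = 5, L2 = 2
(L1+L2)^2 = (7)^2 = 49
(L1-L2)^2 = (3)^2 = 9
Difference = 49 - 9 = 40
This equals 4*L1*L2 = 4*5*2 = 40
Workspace area = 40*pi

40


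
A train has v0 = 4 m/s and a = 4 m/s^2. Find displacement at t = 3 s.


Given: v0 = 4 m/s, a = 4 m/s^2, t = 3 s
Using s = v0*t + (1/2)*a*t^2
s = 4*3 + (1/2)*4*3^2
s = 12 + (1/2)*36
s = 12 + 18
s = 30

30 m


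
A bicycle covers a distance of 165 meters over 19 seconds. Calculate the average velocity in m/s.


Given: distance d = 165 m, time t = 19 s
Using v = d / t
v = 165 / 19
v = 165/19 m/s

165/19 m/s


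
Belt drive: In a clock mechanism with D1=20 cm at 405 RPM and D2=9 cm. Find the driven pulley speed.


Given: D1 = 20 cm, w1 = 405 RPM, D2 = 9 cm
Using D1*w1 = D2*w2
w2 = D1*w1 / D2
w2 = 20*405 / 9
w2 = 8100 / 9
w2 = 900 RPM

900 RPM


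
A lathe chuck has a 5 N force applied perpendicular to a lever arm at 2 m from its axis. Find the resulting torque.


Given: F = 5 N, r = 2 m, angle = 90 deg (perpendicular)
Using tau = F * r * sin(90)
sin(90) = 1
tau = 5 * 2 * 1
tau = 10 Nm

10 Nm


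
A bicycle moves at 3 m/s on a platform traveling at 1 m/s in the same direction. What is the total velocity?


Given: object velocity = 3 m/s, platform velocity = 1 m/s (same direction)
Using classical velocity addition: v_total = v_object + v_platform
v_total = 3 + 1
v_total = 4 m/s

4 m/s


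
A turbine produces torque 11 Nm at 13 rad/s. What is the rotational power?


Given: tau = 11 Nm, omega = 13 rad/s
Using P = tau * omega
P = 11 * 13
P = 143 W

143 W


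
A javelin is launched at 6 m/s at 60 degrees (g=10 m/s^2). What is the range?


Given: v0 = 6 m/s, theta = 60 deg, g = 10 m/s^2
sin(2*60) = sin(120) = sqrt(3)/2
Using R = v0^2 * sin(2*theta) / g
R = 6^2 * (sqrt(3)/2) / 10
R = 36 * sqrt(3) / 20
R = 9/5*sqrt(3) m

9/5*sqrt(3) m


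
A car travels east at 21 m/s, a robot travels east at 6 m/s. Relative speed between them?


Given: v_A = 21 m/s east, v_B = 6 m/s east
Both move in the same direction; relative speed = |v_A - v_B|
|21 - 6| = |15|
= 15 m/s

15 m/s


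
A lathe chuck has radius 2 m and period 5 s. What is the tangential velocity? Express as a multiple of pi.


Given: radius r = 2 m, period T = 5 s
Using v = 2*pi*r / T
v = 2*pi*2 / 5
v = 4*pi / 5
v = 4/5*pi m/s

4/5*pi m/s


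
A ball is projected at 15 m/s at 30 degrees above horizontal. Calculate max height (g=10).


Given: v0 = 15 m/s, theta = 30 deg, g = 10 m/s^2
sin^2(30) = 1/4
Using H = v0^2 * sin^2(theta) / (2*g)
H = 15^2 * 1/4 / (2*10)
H = 225 * 1/4 / 20
H = 225/4 / 20
H = 45/16 m

45/16 m


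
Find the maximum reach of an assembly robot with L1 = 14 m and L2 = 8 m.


Given: L1 = 14 m, L2 = 8 m
For a 2-link planar arm, max reach = L1 + L2 (fully extended)
Max reach = 14 + 8
Max reach = 22 m

22 m


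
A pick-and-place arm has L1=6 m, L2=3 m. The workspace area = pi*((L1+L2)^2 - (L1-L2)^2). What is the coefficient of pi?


Given: L1 = 6, L2 = 3
(L1+L2)^2 = (9)^2 = 81
(L1-L2)^2 = (3)^2 = 9
Difference = 81 - 9 = 72
This equals 4*L1*L2 = 4*6*3 = 72
Workspace area = 72*pi

72


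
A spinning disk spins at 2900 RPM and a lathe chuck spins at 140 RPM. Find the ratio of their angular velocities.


Given: RPM_A = 2900, RPM_B = 140
omega = 2*pi*RPM/60, so omega_A/omega_B = RPM_A / RPM_B
omega_A/omega_B = 2900 / 140
omega_A/omega_B = 145/7

145/7


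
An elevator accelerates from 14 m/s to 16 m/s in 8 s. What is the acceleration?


Given: initial velocity v0 = 14 m/s, final velocity v = 16 m/s, time t = 8 s
Using a = (v - v0) / t
a = (16 - 14) / 8
a = 2 / 8
a = 1/4 m/s^2

1/4 m/s^2


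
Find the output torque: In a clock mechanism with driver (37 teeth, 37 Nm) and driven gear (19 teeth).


Given: N1 = 37, N2 = 19, T1 = 37 Nm
Using T2/T1 = N2/N1
T2 = T1 * N2 / N1
T2 = 37 * 19 / 37
T2 = 703 / 37
T2 = 19 Nm

19 Nm


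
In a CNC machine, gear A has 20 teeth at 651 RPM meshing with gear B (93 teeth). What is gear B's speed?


Given: N1 = 20 teeth, w1 = 651 RPM, N2 = 93 teeth
Using N1*w1 = N2*w2
w2 = N1*w1 / N2
w2 = 20*651 / 93
w2 = 13020 / 93
w2 = 140 RPM

140 RPM


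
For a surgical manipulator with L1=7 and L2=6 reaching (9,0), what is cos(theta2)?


Given: L1 = 7, L2 = 6, target (x, y) = (9, 0)
Using cos(theta2) = (x^2 + y^2 - L1^2 - L2^2) / (2*L1*L2)
x^2 + y^2 = 9^2 + 0 = 81
L1^2 + L2^2 = 49 + 36 = 85
Numerator = 81 - 85 = -4
Denominator = 2*7*6 = 84
cos(theta2) = -4/84 = -1/21

-1/21


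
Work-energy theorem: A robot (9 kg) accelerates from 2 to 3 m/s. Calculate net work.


Given: m = 9 kg, v0 = 2 m/s, v = 3 m/s
Using W = (1/2)*m*(v^2 - v0^2)
v^2 = 3^2 = 9
v0^2 = 2^2 = 4
v^2 - v0^2 = 9 - 4 = 5
W = (1/2)*9*5 = 45/2 J

45/2 J


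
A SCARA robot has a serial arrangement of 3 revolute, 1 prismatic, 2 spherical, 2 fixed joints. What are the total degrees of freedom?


Given: serial robot with 3 revolute, 1 prismatic, 2 spherical, 2 fixed joints
DOF contribution per joint type: revolute=1, prismatic=1, spherical=3, fixed=0
DOF = 3*1 + 1*1 + 2*3 + 2*0
DOF = 10

10


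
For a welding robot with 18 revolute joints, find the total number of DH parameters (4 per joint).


Given: 18 joints, 4 DH parameters per joint (d, theta, a, alpha)
Total DH parameters = number_of_joints * 4
Total = 18 * 4
Total = 72

72


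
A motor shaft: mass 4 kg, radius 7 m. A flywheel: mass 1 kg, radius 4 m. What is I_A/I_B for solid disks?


Given: M1=4 kg, R1=7 m, M2=1 kg, R2=4 m
For a disk: I = (1/2)*M*R^2, so I_A/I_B = (M1*R1^2)/(M2*R2^2)
M1*R1^2 = 4*49 = 196
M2*R2^2 = 1*16 = 16
I_A/I_B = 196/16 = 49/4

49/4


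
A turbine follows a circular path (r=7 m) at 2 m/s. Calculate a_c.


Given: v = 2 m/s, r = 7 m
Using a_c = v^2 / r
a_c = 2^2 / 7
a_c = 4 / 7
a_c = 4/7 m/s^2

4/7 m/s^2


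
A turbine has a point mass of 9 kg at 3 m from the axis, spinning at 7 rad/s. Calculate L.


Given: m = 9 kg, r = 3 m, omega = 7 rad/s
For a point mass: I = m*r^2
I = 9*3^2 = 9*9 = 81
L = I*omega = 81*7
L = 567 kg*m^2/s

567 kg*m^2/s


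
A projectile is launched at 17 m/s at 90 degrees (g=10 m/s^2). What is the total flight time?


Given: v0 = 17 m/s, theta = 90 deg, g = 10 m/s^2
sin(90) = 1
Using T = 2*v0*sin(theta) / g
T = 2*17*1 / 10
T = 34 / 10
T = 17/5 s

17/5 s


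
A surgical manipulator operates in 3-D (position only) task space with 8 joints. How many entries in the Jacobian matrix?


Given: task space dimension = 3, joints = 8
Jacobian is a 3 x 8 matrix
Total entries = rows * columns
Total = 3 * 8
Total = 24

24


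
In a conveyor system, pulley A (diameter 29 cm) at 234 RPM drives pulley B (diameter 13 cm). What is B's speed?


Given: D1 = 29 cm, w1 = 234 RPM, D2 = 13 cm
Using D1*w1 = D2*w2
w2 = D1*w1 / D2
w2 = 29*234 / 13
w2 = 6786 / 13
w2 = 522 RPM

522 RPM
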